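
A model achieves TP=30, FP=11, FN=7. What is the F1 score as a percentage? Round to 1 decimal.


Precision = TP / (TP + FP) = 30 / 41 = 0.7317
Recall = TP / (TP + FN) = 30 / 37 = 0.8108
F1 = 2 * P * R / (P + R)
= 2 * 0.7317 * 0.8108 / (0.7317 + 0.8108)
= 1.1866 / 1.5425
= 0.7692
As percentage: 76.9%

76.9


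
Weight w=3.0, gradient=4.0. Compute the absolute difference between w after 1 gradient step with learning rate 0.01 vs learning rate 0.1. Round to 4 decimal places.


With lr=0.01: w_new = 3.0 - 0.01 * 4.0 = 2.96
With lr=0.1: w_new = 3.0 - 0.1 * 4.0 = 2.6
Absolute difference = |2.96 - 2.6|
= 0.3600

0.3600


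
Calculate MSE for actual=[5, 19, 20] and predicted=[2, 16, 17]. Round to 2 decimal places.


Differences: [3, 3, 3]
Squared errors: [9, 9, 9]
Sum of squared errors = 27
MSE = 27 / 3 = 9.00

9.00


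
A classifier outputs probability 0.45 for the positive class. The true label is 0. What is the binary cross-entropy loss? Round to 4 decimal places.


For y=0: Loss = -log(1-p)
= -log(1 - 0.45)
= -log(0.55)
= -(-0.5978)
= 0.5978

0.5978


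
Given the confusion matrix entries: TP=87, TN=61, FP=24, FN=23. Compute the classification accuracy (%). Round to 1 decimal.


Accuracy = (TP + TN) / (TP + TN + FP + FN) * 100
= (87 + 61) / (87 + 61 + 24 + 23)
= 148 / 195
= 0.759
= 75.9%

75.9


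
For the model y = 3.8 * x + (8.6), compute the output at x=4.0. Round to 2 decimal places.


y = 3.8 * 4.0 + (8.6)
= 15.2 + (8.6)
= 23.80

23.80


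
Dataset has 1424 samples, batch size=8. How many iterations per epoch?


Iterations per epoch = dataset_size / batch_size
= 1424 / 8
= 178

178


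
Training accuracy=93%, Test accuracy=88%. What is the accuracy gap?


Gap = train_accuracy - test_accuracy
= 93 - 88
= 5%
This moderate gap may indicate mild overfitting.

5


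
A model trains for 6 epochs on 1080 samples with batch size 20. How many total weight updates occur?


Iterations per epoch = 1080 / 20 = 54
Total updates = iterations_per_epoch * epochs
= 54 * 6
= 324

324


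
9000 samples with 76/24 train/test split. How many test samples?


Train samples = 9000 * 76% = 6840
Test samples = 9000 - 6840
= 2160

2160


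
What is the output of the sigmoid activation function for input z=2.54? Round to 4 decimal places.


sigmoid(z) = 1 / (1 + exp(-z))
exp(-(2.54)) = exp(-2.54) = 0.0789
1 + 0.0789 = 1.0789
1 / 1.0789 = 0.9269

0.9269


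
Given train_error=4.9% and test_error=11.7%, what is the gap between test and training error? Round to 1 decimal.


Generalization gap = test_error - train_error
= 11.7 - 4.9
= 6.8%
A moderate gap.

6.8


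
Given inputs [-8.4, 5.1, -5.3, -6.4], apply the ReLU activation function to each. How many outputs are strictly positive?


ReLU(x) = max(0, x) for each element:
ReLU(-8.4) = 0
ReLU(5.1) = 5.1
ReLU(-5.3) = 0
ReLU(-6.4) = 0
Active neurons (>0): 1

1


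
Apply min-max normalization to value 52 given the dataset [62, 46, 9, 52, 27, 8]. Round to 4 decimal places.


Min = 8, Max = 62
Range = 62 - 8 = 54
Scaled = (x - min) / (max - min)
= (52 - 8) / 54
= 44 / 54
= 0.8148

0.8148


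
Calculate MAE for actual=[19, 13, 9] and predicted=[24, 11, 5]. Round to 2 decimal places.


Absolute errors: [5, 2, 4]
Sum of absolute errors = 11
MAE = 11 / 3 = 3.67

3.67


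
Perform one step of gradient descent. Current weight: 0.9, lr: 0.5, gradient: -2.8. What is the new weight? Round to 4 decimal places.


w_new = w_old - lr * gradient
= 0.9 - 0.5 * -2.8
= 0.9 - (-1.4)
= 2.3000

2.3000


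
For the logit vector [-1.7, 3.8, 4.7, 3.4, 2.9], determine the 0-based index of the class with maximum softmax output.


Softmax is a monotonic transformation, so it preserves the argmax.
We need to find the index of the maximum logit.
Index 0: -1.7
Index 1: 3.8
Index 2: 4.7
Index 3: 3.4
Index 4: 2.9
Maximum logit = 4.7 at index 2

2


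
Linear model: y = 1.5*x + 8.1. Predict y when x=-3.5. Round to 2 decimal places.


y = 1.5 * -3.5 + (8.1)
= -5.25 + (8.1)
= 2.85

2.85


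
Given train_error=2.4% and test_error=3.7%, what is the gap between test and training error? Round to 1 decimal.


Generalization gap = test_error - train_error
= 3.7 - 2.4
= 1.3%
A small gap suggests good generalization.

1.3


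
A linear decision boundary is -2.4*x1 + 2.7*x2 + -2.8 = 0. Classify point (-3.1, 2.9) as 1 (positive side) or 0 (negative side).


Compute -2.4 * -3.1 + 2.7 * 2.9 + -2.8
= 7.44 + 7.83 + -2.8
= 12.47
Since 12.47 >= 0, the point is on the positive side.

1


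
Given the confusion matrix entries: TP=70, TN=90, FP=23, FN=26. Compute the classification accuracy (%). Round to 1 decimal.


Accuracy = (TP + TN) / (TP + TN + FP + FN) * 100
= (70 + 90) / (70 + 90 + 23 + 26)
= 160 / 209
= 0.7656
= 76.6%

76.6


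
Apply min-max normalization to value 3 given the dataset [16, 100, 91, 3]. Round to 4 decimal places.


Min = 3, Max = 100
Range = 100 - 3 = 97
Scaled = (x - min) / (max - min)
= (3 - 3) / 97
= 0 / 97
= 0.0000

0.0000


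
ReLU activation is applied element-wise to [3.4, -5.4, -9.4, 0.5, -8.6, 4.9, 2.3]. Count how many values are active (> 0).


ReLU(x) = max(0, x) for each element:
ReLU(3.4) = 3.4
ReLU(-5.4) = 0
ReLU(-9.4) = 0
ReLU(0.5) = 0.5
ReLU(-8.6) = 0
ReLU(4.9) = 4.9
ReLU(2.3) = 2.3
Active neurons (>0): 4

4


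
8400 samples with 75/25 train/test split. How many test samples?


Train samples = 8400 * 75% = 6300
Test samples = 8400 - 6300
= 2100

2100


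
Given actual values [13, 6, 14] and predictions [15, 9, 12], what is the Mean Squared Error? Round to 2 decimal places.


Differences: [-2, -3, 2]
Squared errors: [4, 9, 4]
Sum of squared errors = 17
MSE = 17 / 3 = 5.67

5.67


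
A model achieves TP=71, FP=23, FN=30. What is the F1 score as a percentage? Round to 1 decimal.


Precision = TP / (TP + FP) = 71 / 94 = 0.7553
Recall = TP / (TP + FN) = 71 / 101 = 0.703
F1 = 2 * P * R / (P + R)
= 2 * 0.7553 * 0.703 / (0.7553 + 0.703)
= 1.0619 / 1.4583
= 0.7282
As percentage: 72.8%

72.8


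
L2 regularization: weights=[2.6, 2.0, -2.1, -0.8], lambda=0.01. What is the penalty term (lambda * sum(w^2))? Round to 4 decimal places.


Squaring each weight:
2.6^2 = 6.76
2.0^2 = 4.0
(-2.1)^2 = 4.41
(-0.8)^2 = 0.64
Sum of squares = 15.81
Penalty = 0.01 * 15.81 = 0.1581

0.1581


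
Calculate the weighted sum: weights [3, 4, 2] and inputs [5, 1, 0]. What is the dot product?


Element-wise products:
3 * 5 = 15
4 * 1 = 4
2 * 0 = 0
Sum = 15 + 4 + 0
= 19

19


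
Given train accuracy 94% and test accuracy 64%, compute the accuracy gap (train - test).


Gap = train_accuracy - test_accuracy
= 94 - 64
= 30%
This large gap strongly indicates overfitting.

30


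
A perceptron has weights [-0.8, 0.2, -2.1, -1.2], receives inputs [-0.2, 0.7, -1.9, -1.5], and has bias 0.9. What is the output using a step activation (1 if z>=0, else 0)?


z = w . x + b
= -0.8*-0.2 + 0.2*0.7 + -2.1*-1.9 + -1.2*-1.5 + 0.9
= 0.16 + 0.14 + 3.99 + 1.8 + 0.9
= 6.09 + 0.9
= 6.99
Since z = 6.99 >= 0, output = 1

1


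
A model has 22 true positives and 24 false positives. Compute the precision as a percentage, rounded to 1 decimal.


Precision = TP / (TP + FP) * 100
= 22 / (22 + 24)
= 22 / 46
= 0.4783
= 47.8%

47.8


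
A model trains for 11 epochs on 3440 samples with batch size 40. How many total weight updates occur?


Iterations per epoch = 3440 / 40 = 86
Total updates = iterations_per_epoch * epochs
= 86 * 11
= 946

946


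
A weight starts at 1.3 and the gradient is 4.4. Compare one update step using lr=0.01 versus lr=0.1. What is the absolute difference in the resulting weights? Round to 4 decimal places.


With lr=0.01: w_new = 1.3 - 0.01 * 4.4 = 1.256
With lr=0.1: w_new = 1.3 - 0.1 * 4.4 = 0.86
Absolute difference = |1.256 - 0.86|
= 0.3960

0.3960


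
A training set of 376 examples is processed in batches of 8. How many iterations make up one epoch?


Iterations per epoch = dataset_size / batch_size
= 376 / 8
= 47

47


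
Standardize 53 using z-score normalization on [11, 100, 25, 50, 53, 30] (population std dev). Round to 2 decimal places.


Mean = (11 + 100 + 25 + 50 + 53 + 30) / 6 = 44.8333
Variance = sum((x_i - mean)^2) / n = 815.8056
Std = sqrt(815.8056) = 28.5623
Z = (x - mean) / std
= (53 - 44.8333) / 28.5623
= 8.1667 / 28.5623
= 0.29

0.29


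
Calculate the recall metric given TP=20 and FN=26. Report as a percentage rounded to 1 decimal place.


Recall = TP / (TP + FN) * 100
= 20 / (20 + 26)
= 20 / 46
= 0.4348
= 43.5%

43.5


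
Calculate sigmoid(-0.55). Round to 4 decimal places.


sigmoid(z) = 1 / (1 + exp(-z))
exp(-(-0.55)) = exp(0.55) = 1.7333
1 + 1.7333 = 2.7333
1 / 2.7333 = 0.3659

0.3659


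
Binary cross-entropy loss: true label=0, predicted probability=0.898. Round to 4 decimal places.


For y=0: Loss = -log(1-p)
= -log(1 - 0.898)
= -log(0.102)
= -(-2.2828)
= 2.2828

2.2828


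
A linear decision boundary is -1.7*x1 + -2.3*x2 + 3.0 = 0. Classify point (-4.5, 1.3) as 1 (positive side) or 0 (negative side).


Compute -1.7 * -4.5 + -2.3 * 1.3 + 3.0
= 7.65 + -2.99 + 3.0
= 7.66
Since 7.66 >= 0, the point is on the positive side.

1


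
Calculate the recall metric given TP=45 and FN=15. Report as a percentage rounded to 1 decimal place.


Recall = TP / (TP + FN) * 100
= 45 / (45 + 15)
= 45 / 60
= 0.75
= 75.0%

75.0


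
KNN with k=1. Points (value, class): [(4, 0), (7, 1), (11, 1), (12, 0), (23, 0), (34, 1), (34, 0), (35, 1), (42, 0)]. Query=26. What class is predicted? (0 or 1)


Distances from query 26:
Point 23 (class 0): distance = 3
K=1 nearest neighbors: classes = [0]
Votes for class 1: 0 / 1
Majority vote => class 0

0


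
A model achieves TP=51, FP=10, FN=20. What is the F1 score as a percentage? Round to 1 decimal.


Precision = TP / (TP + FP) = 51 / 61 = 0.8361
Recall = TP / (TP + FN) = 51 / 71 = 0.7183
F1 = 2 * P * R / (P + R)
= 2 * 0.8361 * 0.7183 / (0.8361 + 0.7183)
= 1.2011 / 1.5544
= 0.7727
As percentage: 77.3%

77.3


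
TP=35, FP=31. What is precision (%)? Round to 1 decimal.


Precision = TP / (TP + FP) * 100
= 35 / (35 + 31)
= 35 / 66
= 0.5303
= 53.0%

53.0


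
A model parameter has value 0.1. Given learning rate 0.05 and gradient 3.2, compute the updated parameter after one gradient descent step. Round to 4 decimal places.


w_new = w_old - lr * gradient
= 0.1 - 0.05 * 3.2
= 0.1 - (0.16)
= -0.0600

-0.0600


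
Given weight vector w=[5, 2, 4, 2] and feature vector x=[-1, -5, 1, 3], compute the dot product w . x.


Element-wise products:
5 * -1 = -5
2 * -5 = -10
4 * 1 = 4
2 * 3 = 6
Sum = -5 + -10 + 4 + 6
= -5

-5


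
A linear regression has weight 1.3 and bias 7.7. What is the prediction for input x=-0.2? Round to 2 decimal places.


y = 1.3 * -0.2 + (7.7)
= -0.26 + (7.7)
= 7.44

7.44


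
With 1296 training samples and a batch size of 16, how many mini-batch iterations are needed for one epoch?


Iterations per epoch = dataset_size / batch_size
= 1296 / 16
= 81

81


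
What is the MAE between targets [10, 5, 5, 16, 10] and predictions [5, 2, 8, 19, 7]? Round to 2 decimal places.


Absolute errors: [5, 3, 3, 3, 3]
Sum of absolute errors = 17
MAE = 17 / 5 = 3.40

3.40


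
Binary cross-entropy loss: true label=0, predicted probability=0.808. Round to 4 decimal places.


For y=0: Loss = -log(1-p)
= -log(1 - 0.808)
= -log(0.192)
= -(-1.6503)
= 1.6503

1.6503


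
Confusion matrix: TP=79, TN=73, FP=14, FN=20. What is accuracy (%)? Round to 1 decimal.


Accuracy = (TP + TN) / (TP + TN + FP + FN) * 100
= (79 + 73) / (79 + 73 + 14 + 20)
= 152 / 186
= 0.8172
= 81.7%

81.7


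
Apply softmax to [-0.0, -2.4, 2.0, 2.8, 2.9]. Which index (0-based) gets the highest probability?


Softmax is a monotonic transformation, so it preserves the argmax.
We need to find the index of the maximum logit.
Index 0: -0.0
Index 1: -2.4
Index 2: 2.0
Index 3: 2.8
Index 4: 2.9
Maximum logit = 2.9 at index 4

4


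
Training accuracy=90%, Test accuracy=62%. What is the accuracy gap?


Gap = train_accuracy - test_accuracy
= 90 - 62
= 28%
This large gap strongly indicates overfitting.

28


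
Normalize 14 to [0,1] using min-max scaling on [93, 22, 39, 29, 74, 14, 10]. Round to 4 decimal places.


Min = 10, Max = 93
Range = 93 - 10 = 83
Scaled = (x - min) / (max - min)
= (14 - 10) / 83
= 4 / 83
= 0.0482

0.0482


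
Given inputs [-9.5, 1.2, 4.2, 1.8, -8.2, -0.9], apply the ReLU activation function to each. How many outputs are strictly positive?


ReLU(x) = max(0, x) for each element:
ReLU(-9.5) = 0
ReLU(1.2) = 1.2
ReLU(4.2) = 4.2
ReLU(1.8) = 1.8
ReLU(-8.2) = 0
ReLU(-0.9) = 0
Active neurons (>0): 3

3


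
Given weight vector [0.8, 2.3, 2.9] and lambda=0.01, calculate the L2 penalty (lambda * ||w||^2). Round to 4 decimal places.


Squaring each weight:
0.8^2 = 0.64
2.3^2 = 5.29
2.9^2 = 8.41
Sum of squares = 14.34
Penalty = 0.01 * 14.34 = 0.1434

0.1434


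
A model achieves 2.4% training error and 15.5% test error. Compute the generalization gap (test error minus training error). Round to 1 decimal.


Generalization gap = test_error - train_error
= 15.5 - 2.4
= 13.1%
A large gap suggests overfitting.

13.1


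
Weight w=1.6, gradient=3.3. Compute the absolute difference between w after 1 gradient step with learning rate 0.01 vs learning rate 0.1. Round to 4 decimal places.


With lr=0.01: w_new = 1.6 - 0.01 * 3.3 = 1.567
With lr=0.1: w_new = 1.6 - 0.1 * 3.3 = 1.27
Absolute difference = |1.567 - 1.27|
= 0.2970

0.2970


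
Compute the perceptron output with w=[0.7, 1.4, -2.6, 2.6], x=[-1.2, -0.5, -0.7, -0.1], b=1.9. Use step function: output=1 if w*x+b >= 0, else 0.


z = w . x + b
= 0.7*-1.2 + 1.4*-0.5 + -2.6*-0.7 + 2.6*-0.1 + 1.9
= -0.84 + -0.7 + 1.82 + -0.26 + 1.9
= 0.02 + 1.9
= 1.92
Since z = 1.92 >= 0, output = 1

1


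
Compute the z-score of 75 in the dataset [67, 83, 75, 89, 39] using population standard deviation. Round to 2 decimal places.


Mean = (67 + 83 + 75 + 89 + 39) / 5 = 70.6
Variance = sum((x_i - mean)^2) / n = 304.64
Std = sqrt(304.64) = 17.4539
Z = (x - mean) / std
= (75 - 70.6) / 17.4539
= 4.4 / 17.4539
= 0.25

0.25


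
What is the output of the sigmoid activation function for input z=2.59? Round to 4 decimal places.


sigmoid(z) = 1 / (1 + exp(-z))
exp(-(2.59)) = exp(-2.59) = 0.075
1 + 0.075 = 1.075
1 / 1.075 = 0.9302

0.9302


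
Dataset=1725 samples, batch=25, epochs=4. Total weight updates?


Iterations per epoch = 1725 / 25 = 69
Total updates = iterations_per_epoch * epochs
= 69 * 4
= 276

276


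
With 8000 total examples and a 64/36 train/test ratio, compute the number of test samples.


Train samples = 8000 * 64% = 5120
Test samples = 8000 - 5120
= 2880

2880


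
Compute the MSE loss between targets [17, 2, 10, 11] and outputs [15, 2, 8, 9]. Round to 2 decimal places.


Differences: [2, 0, 2, 2]
Squared errors: [4, 0, 4, 4]
Sum of squared errors = 12
MSE = 12 / 4 = 3.00

3.00


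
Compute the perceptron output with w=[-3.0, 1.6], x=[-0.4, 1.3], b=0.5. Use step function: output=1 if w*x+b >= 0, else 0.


z = w . x + b
= -3.0*-0.4 + 1.6*1.3 + 0.5
= 1.2 + 2.08 + 0.5
= 3.28 + 0.5
= 3.78
Since z = 3.78 >= 0, output = 1

1


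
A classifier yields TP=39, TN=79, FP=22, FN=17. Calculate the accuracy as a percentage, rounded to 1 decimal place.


Accuracy = (TP + TN) / (TP + TN + FP + FN) * 100
= (39 + 79) / (39 + 79 + 22 + 17)
= 118 / 157
= 0.7516
= 75.2%

75.2


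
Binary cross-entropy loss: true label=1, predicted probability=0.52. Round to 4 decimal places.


For y=1: Loss = -log(p)
= -log(0.52)
= -(-0.6539)
= 0.6539

0.6539


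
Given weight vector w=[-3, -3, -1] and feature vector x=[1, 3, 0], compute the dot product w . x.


Element-wise products:
-3 * 1 = -3
-3 * 3 = -9
-1 * 0 = 0
Sum = -3 + -9 + 0
= -12

-12


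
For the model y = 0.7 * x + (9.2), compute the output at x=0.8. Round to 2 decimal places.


y = 0.7 * 0.8 + (9.2)
= 0.56 + (9.2)
= 9.76

9.76


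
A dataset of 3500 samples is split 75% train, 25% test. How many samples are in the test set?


Train samples = 3500 * 75% = 2625
Test samples = 3500 - 2625
= 875

875


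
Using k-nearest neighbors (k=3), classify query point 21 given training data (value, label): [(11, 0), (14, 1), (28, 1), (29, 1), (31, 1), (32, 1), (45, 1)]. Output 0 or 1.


Distances from query 21:
Point 14 (class 1): distance = 7
Point 28 (class 1): distance = 7
Point 29 (class 1): distance = 8
K=3 nearest neighbors: classes = [1, 1, 1]
Votes for class 1: 3 / 3
Majority vote => class 1

1


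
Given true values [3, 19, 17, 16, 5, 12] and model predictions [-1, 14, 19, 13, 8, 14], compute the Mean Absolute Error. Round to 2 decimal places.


Absolute errors: [4, 5, 2, 3, 3, 2]
Sum of absolute errors = 19
MAE = 19 / 6 = 3.17

3.17


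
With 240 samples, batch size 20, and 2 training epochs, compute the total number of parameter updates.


Iterations per epoch = 240 / 20 = 12
Total updates = iterations_per_epoch * epochs
= 12 * 2
= 24

24


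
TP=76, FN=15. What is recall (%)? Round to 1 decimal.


Recall = TP / (TP + FN) * 100
= 76 / (76 + 15)
= 76 / 91
= 0.8352
= 83.5%

83.5


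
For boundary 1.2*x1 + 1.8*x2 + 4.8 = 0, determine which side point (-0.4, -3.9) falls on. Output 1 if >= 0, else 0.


Compute 1.2 * -0.4 + 1.8 * -3.9 + 4.8
= -0.48 + -7.02 + 4.8
= -2.7
Since -2.7 < 0, the point is on the negative side.

0


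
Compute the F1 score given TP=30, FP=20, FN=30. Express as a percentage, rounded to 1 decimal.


Precision = TP / (TP + FP) = 30 / 50 = 0.6
Recall = TP / (TP + FN) = 30 / 60 = 0.5
F1 = 2 * P * R / (P + R)
= 2 * 0.6 * 0.5 / (0.6 + 0.5)
= 0.6 / 1.1
= 0.5455
As percentage: 54.5%

54.5


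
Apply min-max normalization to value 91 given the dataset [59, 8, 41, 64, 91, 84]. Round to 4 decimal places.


Min = 8, Max = 91
Range = 91 - 8 = 83
Scaled = (x - min) / (max - min)
= (91 - 8) / 83
= 83 / 83
= 1.0000

1.0000


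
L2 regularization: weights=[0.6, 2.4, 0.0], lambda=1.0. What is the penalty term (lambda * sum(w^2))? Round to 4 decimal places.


Squaring each weight:
0.6^2 = 0.36
2.4^2 = 5.76
0.0^2 = 0.0
Sum of squares = 6.12
Penalty = 1.0 * 6.12 = 6.1200

6.1200


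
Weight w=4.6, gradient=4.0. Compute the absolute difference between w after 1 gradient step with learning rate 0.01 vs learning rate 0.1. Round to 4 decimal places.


With lr=0.01: w_new = 4.6 - 0.01 * 4.0 = 4.56
With lr=0.1: w_new = 4.6 - 0.1 * 4.0 = 4.2
Absolute difference = |4.56 - 4.2|
= 0.3600

0.3600


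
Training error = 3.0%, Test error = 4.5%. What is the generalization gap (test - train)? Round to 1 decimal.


Generalization gap = test_error - train_error
= 4.5 - 3.0
= 1.5%
A small gap suggests good generalization.

1.5


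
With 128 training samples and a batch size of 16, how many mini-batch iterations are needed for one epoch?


Iterations per epoch = dataset_size / batch_size
= 128 / 16
= 8

8


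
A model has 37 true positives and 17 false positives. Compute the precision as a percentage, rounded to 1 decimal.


Precision = TP / (TP + FP) * 100
= 37 / (37 + 17)
= 37 / 54
= 0.6852
= 68.5%

68.5


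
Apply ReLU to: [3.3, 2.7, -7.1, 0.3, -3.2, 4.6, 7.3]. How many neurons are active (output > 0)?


ReLU(x) = max(0, x) for each element:
ReLU(3.3) = 3.3
ReLU(2.7) = 2.7
ReLU(-7.1) = 0
ReLU(0.3) = 0.3
ReLU(-3.2) = 0
ReLU(4.6) = 4.6
ReLU(7.3) = 7.3
Active neurons (>0): 5

5


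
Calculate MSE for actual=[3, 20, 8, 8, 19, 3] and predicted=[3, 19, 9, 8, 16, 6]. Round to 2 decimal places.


Differences: [0, 1, -1, 0, 3, -3]
Squared errors: [0, 1, 1, 0, 9, 9]
Sum of squared errors = 20
MSE = 20 / 6 = 3.33

3.33


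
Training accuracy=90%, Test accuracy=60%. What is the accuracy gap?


Gap = train_accuracy - test_accuracy
= 90 - 60
= 30%
This large gap strongly indicates overfitting.

30


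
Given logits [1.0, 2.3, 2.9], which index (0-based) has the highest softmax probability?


Softmax is a monotonic transformation, so it preserves the argmax.
We need to find the index of the maximum logit.
Index 0: 1.0
Index 1: 2.3
Index 2: 2.9
Maximum logit = 2.9 at index 2

2


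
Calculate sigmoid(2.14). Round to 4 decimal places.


sigmoid(z) = 1 / (1 + exp(-z))
exp(-(2.14)) = exp(-2.14) = 0.1177
1 + 0.1177 = 1.1177
1 / 1.1177 = 0.8947

0.8947


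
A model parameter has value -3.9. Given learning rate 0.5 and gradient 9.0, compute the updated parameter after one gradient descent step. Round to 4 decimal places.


w_new = w_old - lr * gradient
= -3.9 - 0.5 * 9.0
= -3.9 - (4.5)
= -8.4000

-8.4000


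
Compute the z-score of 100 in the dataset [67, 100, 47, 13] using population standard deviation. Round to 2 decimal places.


Mean = (67 + 100 + 47 + 13) / 4 = 56.75
Variance = sum((x_i - mean)^2) / n = 996.1875
Std = sqrt(996.1875) = 31.5624
Z = (x - mean) / std
= (100 - 56.75) / 31.5624
= 43.25 / 31.5624
= 1.37

1.37


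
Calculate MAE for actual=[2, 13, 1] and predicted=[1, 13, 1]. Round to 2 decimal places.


Absolute errors: [1, 0, 0]
Sum of absolute errors = 1
MAE = 1 / 3 = 0.33

0.33


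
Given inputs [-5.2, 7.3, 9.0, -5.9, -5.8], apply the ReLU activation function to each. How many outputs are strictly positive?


ReLU(x) = max(0, x) for each element:
ReLU(-5.2) = 0
ReLU(7.3) = 7.3
ReLU(9.0) = 9.0
ReLU(-5.9) = 0
ReLU(-5.8) = 0
Active neurons (>0): 2

2


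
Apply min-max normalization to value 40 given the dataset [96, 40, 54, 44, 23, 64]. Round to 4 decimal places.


Min = 23, Max = 96
Range = 96 - 23 = 73
Scaled = (x - min) / (max - min)
= (40 - 23) / 73
= 17 / 73
= 0.2329

0.2329


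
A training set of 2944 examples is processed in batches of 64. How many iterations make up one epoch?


Iterations per epoch = dataset_size / batch_size
= 2944 / 64
= 46

46


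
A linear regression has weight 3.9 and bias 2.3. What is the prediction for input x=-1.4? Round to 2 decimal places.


y = 3.9 * -1.4 + (2.3)
= -5.46 + (2.3)
= -3.16

-3.16


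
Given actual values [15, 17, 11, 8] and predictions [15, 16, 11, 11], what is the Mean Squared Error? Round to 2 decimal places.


Differences: [0, 1, 0, -3]
Squared errors: [0, 1, 0, 9]
Sum of squared errors = 10
MSE = 10 / 4 = 2.50

2.50


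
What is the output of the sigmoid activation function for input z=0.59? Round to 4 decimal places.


sigmoid(z) = 1 / (1 + exp(-z))
exp(-(0.59)) = exp(-0.59) = 0.5543
1 + 0.5543 = 1.5543
1 / 1.5543 = 0.6434

0.6434


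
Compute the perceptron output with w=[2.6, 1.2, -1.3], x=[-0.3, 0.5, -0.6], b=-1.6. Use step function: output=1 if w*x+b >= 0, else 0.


z = w . x + b
= 2.6*-0.3 + 1.2*0.5 + -1.3*-0.6 + -1.6
= -0.78 + 0.6 + 0.78 + -1.6
= 0.6 + -1.6
= -1.0
Since z = -1.0 < 0, output = 0

0


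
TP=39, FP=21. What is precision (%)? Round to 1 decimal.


Precision = TP / (TP + FP) * 100
= 39 / (39 + 21)
= 39 / 60
= 0.65
= 65.0%

65.0


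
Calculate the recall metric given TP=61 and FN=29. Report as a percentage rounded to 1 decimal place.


Recall = TP / (TP + FN) * 100
= 61 / (61 + 29)
= 61 / 90
= 0.6778
= 67.8%

67.8


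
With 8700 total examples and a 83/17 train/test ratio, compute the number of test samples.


Train samples = 8700 * 83% = 7221
Test samples = 8700 - 7221
= 1479

1479


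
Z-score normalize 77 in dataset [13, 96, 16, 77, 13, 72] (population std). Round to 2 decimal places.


Mean = (13 + 96 + 16 + 77 + 13 + 72) / 6 = 47.8333
Variance = sum((x_i - mean)^2) / n = 1199.1389
Std = sqrt(1199.1389) = 34.6286
Z = (x - mean) / std
= (77 - 47.8333) / 34.6286
= 29.1667 / 34.6286
= 0.84

0.84


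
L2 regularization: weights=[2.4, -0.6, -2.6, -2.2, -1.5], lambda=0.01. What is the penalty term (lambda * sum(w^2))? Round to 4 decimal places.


Squaring each weight:
2.4^2 = 5.76
(-0.6)^2 = 0.36
(-2.6)^2 = 6.76
(-2.2)^2 = 4.84
(-1.5)^2 = 2.25
Sum of squares = 19.97
Penalty = 0.01 * 19.97 = 0.1997

0.1997


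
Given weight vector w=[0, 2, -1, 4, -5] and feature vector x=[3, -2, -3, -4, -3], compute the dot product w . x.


Element-wise products:
0 * 3 = 0
2 * -2 = -4
-1 * -3 = 3
4 * -4 = -16
-5 * -3 = 15
Sum = 0 + -4 + 3 + -16 + 15
= -2

-2


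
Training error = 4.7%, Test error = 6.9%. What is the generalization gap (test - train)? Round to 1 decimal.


Generalization gap = test_error - train_error
= 6.9 - 4.7
= 2.2%
A moderate gap.

2.2


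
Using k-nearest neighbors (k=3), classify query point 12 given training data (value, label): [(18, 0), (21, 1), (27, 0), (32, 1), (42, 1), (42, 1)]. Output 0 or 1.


Distances from query 12:
Point 18 (class 0): distance = 6
Point 21 (class 1): distance = 9
Point 27 (class 0): distance = 15
K=3 nearest neighbors: classes = [0, 1, 0]
Votes for class 1: 1 / 3
Majority vote => class 0

0


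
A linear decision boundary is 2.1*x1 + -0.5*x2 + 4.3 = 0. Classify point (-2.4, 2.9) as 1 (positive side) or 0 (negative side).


Compute 2.1 * -2.4 + -0.5 * 2.9 + 4.3
= -5.04 + -1.45 + 4.3
= -2.19
Since -2.19 < 0, the point is on the negative side.

0


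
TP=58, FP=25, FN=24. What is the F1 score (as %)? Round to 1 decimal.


Precision = TP / (TP + FP) = 58 / 83 = 0.6988
Recall = TP / (TP + FN) = 58 / 82 = 0.7073
F1 = 2 * P * R / (P + R)
= 2 * 0.6988 * 0.7073 / (0.6988 + 0.7073)
= 0.9885 / 1.4061
= 0.703
As percentage: 70.3%

70.3


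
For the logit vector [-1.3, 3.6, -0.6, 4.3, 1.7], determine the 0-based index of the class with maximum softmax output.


Softmax is a monotonic transformation, so it preserves the argmax.
We need to find the index of the maximum logit.
Index 0: -1.3
Index 1: 3.6
Index 2: -0.6
Index 3: 4.3
Index 4: 1.7
Maximum logit = 4.3 at index 3

3


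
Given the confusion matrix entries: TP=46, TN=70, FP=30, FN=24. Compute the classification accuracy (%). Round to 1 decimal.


Accuracy = (TP + TN) / (TP + TN + FP + FN) * 100
= (46 + 70) / (46 + 70 + 30 + 24)
= 116 / 170
= 0.6824
= 68.2%

68.2


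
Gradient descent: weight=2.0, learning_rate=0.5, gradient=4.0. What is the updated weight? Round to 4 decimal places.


w_new = w_old - lr * gradient
= 2.0 - 0.5 * 4.0
= 2.0 - (2.0)
= 0.0000

0.0000


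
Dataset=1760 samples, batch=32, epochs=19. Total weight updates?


Iterations per epoch = 1760 / 32 = 55
Total updates = iterations_per_epoch * epochs
= 55 * 19
= 1045

1045


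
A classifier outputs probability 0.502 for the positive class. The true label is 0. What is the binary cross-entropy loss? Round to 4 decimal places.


For y=0: Loss = -log(1-p)
= -log(1 - 0.502)
= -log(0.498)
= -(-0.6972)
= 0.6972

0.6972


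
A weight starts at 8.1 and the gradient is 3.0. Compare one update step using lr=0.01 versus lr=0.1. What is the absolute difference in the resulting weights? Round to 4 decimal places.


With lr=0.01: w_new = 8.1 - 0.01 * 3.0 = 8.07
With lr=0.1: w_new = 8.1 - 0.1 * 3.0 = 7.8
Absolute difference = |8.07 - 7.8|
= 0.2700

0.2700


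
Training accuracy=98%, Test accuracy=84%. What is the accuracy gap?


Gap = train_accuracy - test_accuracy
= 98 - 84
= 14%
This gap suggests the model is overfitting.

14


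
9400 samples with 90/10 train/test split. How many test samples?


Train samples = 9400 * 90% = 8460
Test samples = 9400 - 8460
= 940

940


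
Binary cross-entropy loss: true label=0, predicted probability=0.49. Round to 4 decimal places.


For y=0: Loss = -log(1-p)
= -log(1 - 0.49)
= -log(0.51)
= -(-0.6733)
= 0.6733

0.6733


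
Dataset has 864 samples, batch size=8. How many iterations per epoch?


Iterations per epoch = dataset_size / batch_size
= 864 / 8
= 108

108


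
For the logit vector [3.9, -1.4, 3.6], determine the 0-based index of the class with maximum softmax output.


Softmax is a monotonic transformation, so it preserves the argmax.
We need to find the index of the maximum logit.
Index 0: 3.9
Index 1: -1.4
Index 2: 3.6
Maximum logit = 3.9 at index 0

0


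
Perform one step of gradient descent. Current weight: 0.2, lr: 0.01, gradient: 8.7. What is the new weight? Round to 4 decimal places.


w_new = w_old - lr * gradient
= 0.2 - 0.01 * 8.7
= 0.2 - (0.087)
= 0.1130

0.1130


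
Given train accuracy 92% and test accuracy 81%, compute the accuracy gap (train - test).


Gap = train_accuracy - test_accuracy
= 92 - 81
= 11%
This gap suggests the model is overfitting.

11


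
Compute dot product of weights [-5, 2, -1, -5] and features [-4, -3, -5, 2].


Element-wise products:
-5 * -4 = 20
2 * -3 = -6
-1 * -5 = 5
-5 * 2 = -10
Sum = 20 + -6 + 5 + -10
= 9

9


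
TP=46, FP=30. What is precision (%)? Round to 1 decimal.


Precision = TP / (TP + FP) * 100
= 46 / (46 + 30)
= 46 / 76
= 0.6053
= 60.5%

60.5


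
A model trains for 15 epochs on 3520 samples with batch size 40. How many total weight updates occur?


Iterations per epoch = 3520 / 40 = 88
Total updates = iterations_per_epoch * epochs
= 88 * 15
= 1320

1320


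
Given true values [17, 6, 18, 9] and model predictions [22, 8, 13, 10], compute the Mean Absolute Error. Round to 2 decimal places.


Absolute errors: [5, 2, 5, 1]
Sum of absolute errors = 13
MAE = 13 / 4 = 3.25

3.25


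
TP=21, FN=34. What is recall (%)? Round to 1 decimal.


Recall = TP / (TP + FN) * 100
= 21 / (21 + 34)
= 21 / 55
= 0.3818
= 38.2%

38.2


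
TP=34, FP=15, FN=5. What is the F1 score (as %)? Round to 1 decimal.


Precision = TP / (TP + FP) = 34 / 49 = 0.6939
Recall = TP / (TP + FN) = 34 / 39 = 0.8718
F1 = 2 * P * R / (P + R)
= 2 * 0.6939 * 0.8718 / (0.6939 + 0.8718)
= 1.2098 / 1.5657
= 0.7727
As percentage: 77.3%

77.3


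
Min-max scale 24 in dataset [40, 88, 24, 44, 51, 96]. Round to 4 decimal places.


Min = 24, Max = 96
Range = 96 - 24 = 72
Scaled = (x - min) / (max - min)
= (24 - 24) / 72
= 0 / 72
= 0.0000

0.0000


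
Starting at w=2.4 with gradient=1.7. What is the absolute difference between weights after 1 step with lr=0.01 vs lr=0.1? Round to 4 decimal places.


With lr=0.01: w_new = 2.4 - 0.01 * 1.7 = 2.383
With lr=0.1: w_new = 2.4 - 0.1 * 1.7 = 2.23
Absolute difference = |2.383 - 2.23|
= 0.1530

0.1530


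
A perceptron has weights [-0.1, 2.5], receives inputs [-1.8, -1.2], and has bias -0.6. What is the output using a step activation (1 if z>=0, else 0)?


z = w . x + b
= -0.1*-1.8 + 2.5*-1.2 + -0.6
= 0.18 + -3.0 + -0.6
= -2.82 + -0.6
= -3.42
Since z = -3.42 < 0, output = 0

0


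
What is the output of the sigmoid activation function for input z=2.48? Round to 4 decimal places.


sigmoid(z) = 1 / (1 + exp(-z))
exp(-(2.48)) = exp(-2.48) = 0.0837
1 + 0.0837 = 1.0837
1 / 1.0837 = 0.9227

0.9227


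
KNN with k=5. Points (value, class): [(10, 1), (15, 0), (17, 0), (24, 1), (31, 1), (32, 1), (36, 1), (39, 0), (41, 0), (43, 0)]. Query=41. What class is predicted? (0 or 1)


Distances from query 41:
Point 41 (class 0): distance = 0
Point 39 (class 0): distance = 2
Point 43 (class 0): distance = 2
Point 36 (class 1): distance = 5
Point 32 (class 1): distance = 9
K=5 nearest neighbors: classes = [0, 0, 0, 1, 1]
Votes for class 1: 2 / 5
Majority vote => class 0

0


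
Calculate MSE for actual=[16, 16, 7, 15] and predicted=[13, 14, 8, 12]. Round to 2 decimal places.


Differences: [3, 2, -1, 3]
Squared errors: [9, 4, 1, 9]
Sum of squared errors = 23
MSE = 23 / 4 = 5.75

5.75


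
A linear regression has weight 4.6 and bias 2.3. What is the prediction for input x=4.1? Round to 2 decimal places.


y = 4.6 * 4.1 + (2.3)
= 18.86 + (2.3)
= 21.16

21.16


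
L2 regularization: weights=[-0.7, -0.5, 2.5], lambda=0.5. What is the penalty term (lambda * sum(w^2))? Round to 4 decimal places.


Squaring each weight:
(-0.7)^2 = 0.49
(-0.5)^2 = 0.25
2.5^2 = 6.25
Sum of squares = 6.99
Penalty = 0.5 * 6.99 = 3.4950

3.4950


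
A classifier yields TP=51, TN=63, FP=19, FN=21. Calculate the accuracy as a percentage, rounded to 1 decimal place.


Accuracy = (TP + TN) / (TP + TN + FP + FN) * 100
= (51 + 63) / (51 + 63 + 19 + 21)
= 114 / 154
= 0.7403
= 74.0%

74.0


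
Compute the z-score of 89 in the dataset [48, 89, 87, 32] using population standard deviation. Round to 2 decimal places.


Mean = (48 + 89 + 87 + 32) / 4 = 64.0
Variance = sum((x_i - mean)^2) / n = 608.5
Std = sqrt(608.5) = 24.6678
Z = (x - mean) / std
= (89 - 64.0) / 24.6678
= 25.0 / 24.6678
= 1.01

1.01


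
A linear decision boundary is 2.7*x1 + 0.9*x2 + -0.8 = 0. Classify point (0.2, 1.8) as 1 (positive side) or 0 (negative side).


Compute 2.7 * 0.2 + 0.9 * 1.8 + -0.8
= 0.54 + 1.62 + -0.8
= 1.36
Since 1.36 >= 0, the point is on the positive side.

1


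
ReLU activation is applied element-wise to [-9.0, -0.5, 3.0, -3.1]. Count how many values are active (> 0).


ReLU(x) = max(0, x) for each element:
ReLU(-9.0) = 0
ReLU(-0.5) = 0
ReLU(3.0) = 3.0
ReLU(-3.1) = 0
Active neurons (>0): 1

1


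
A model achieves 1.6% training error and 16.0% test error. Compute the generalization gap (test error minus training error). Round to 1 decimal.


Generalization gap = test_error - train_error
= 16.0 - 1.6
= 14.4%
A large gap suggests overfitting.

14.4


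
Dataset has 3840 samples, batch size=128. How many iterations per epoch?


Iterations per epoch = dataset_size / batch_size
= 3840 / 128
= 30

30


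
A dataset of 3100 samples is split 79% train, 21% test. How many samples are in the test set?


Train samples = 3100 * 79% = 2449
Test samples = 3100 - 2449
= 651

651


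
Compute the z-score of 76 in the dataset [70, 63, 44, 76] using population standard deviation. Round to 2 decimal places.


Mean = (70 + 63 + 44 + 76) / 4 = 63.25
Variance = sum((x_i - mean)^2) / n = 144.6875
Std = sqrt(144.6875) = 12.0286
Z = (x - mean) / std
= (76 - 63.25) / 12.0286
= 12.75 / 12.0286
= 1.06

1.06


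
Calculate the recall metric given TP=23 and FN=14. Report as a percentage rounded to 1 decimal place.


Recall = TP / (TP + FN) * 100
= 23 / (23 + 14)
= 23 / 37
= 0.6216
= 62.2%

62.2


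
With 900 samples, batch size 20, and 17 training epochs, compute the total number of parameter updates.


Iterations per epoch = 900 / 20 = 45
Total updates = iterations_per_epoch * epochs
= 45 * 17
= 765

765


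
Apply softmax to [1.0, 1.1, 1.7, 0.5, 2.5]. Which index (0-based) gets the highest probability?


Softmax is a monotonic transformation, so it preserves the argmax.
We need to find the index of the maximum logit.
Index 0: 1.0
Index 1: 1.1
Index 2: 1.7
Index 3: 0.5
Index 4: 2.5
Maximum logit = 2.5 at index 4

4


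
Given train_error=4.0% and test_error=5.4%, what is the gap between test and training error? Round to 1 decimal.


Generalization gap = test_error - train_error
= 5.4 - 4.0
= 1.4%
A small gap suggests good generalization.

1.4


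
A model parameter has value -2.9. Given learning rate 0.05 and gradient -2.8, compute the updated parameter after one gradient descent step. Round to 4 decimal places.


w_new = w_old - lr * gradient
= -2.9 - 0.05 * -2.8
= -2.9 - (-0.14)
= -2.7600

-2.7600


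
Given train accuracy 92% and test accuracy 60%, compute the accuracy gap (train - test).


Gap = train_accuracy - test_accuracy
= 92 - 60
= 32%
This large gap strongly indicates overfitting.

32


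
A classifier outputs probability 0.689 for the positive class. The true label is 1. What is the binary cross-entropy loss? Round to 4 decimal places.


For y=1: Loss = -log(p)
= -log(0.689)
= -(-0.3725)
= 0.3725

0.3725


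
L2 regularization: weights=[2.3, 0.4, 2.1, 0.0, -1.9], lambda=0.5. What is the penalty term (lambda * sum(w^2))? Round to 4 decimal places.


Squaring each weight:
2.3^2 = 5.29
0.4^2 = 0.16
2.1^2 = 4.41
0.0^2 = 0.0
(-1.9)^2 = 3.61
Sum of squares = 13.47
Penalty = 0.5 * 13.47 = 6.7350

6.7350


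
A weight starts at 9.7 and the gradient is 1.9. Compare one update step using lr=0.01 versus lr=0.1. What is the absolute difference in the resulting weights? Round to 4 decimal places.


With lr=0.01: w_new = 9.7 - 0.01 * 1.9 = 9.681
With lr=0.1: w_new = 9.7 - 0.1 * 1.9 = 9.51
Absolute difference = |9.681 - 9.51|
= 0.1710

0.1710


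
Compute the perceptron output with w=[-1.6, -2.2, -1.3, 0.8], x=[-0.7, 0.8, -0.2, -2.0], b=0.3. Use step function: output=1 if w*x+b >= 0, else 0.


z = w . x + b
= -1.6*-0.7 + -2.2*0.8 + -1.3*-0.2 + 0.8*-2.0 + 0.3
= 1.12 + -1.76 + 0.26 + -1.6 + 0.3
= -1.98 + 0.3
= -1.68
Since z = -1.68 < 0, output = 0

0


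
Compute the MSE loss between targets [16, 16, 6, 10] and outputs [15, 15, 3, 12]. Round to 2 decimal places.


Differences: [1, 1, 3, -2]
Squared errors: [1, 1, 9, 4]
Sum of squared errors = 15
MSE = 15 / 4 = 3.75

3.75


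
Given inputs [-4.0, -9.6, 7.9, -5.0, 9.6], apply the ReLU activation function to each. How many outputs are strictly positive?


ReLU(x) = max(0, x) for each element:
ReLU(-4.0) = 0
ReLU(-9.6) = 0
ReLU(7.9) = 7.9
ReLU(-5.0) = 0
ReLU(9.6) = 9.6
Active neurons (>0): 2

2


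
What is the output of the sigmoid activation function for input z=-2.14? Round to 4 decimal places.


sigmoid(z) = 1 / (1 + exp(-z))
exp(-(-2.14)) = exp(2.14) = 8.4994
1 + 8.4994 = 9.4994
1 / 9.4994 = 0.1053

0.1053


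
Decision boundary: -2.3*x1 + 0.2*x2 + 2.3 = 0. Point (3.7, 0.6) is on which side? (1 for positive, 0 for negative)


Compute -2.3 * 3.7 + 0.2 * 0.6 + 2.3
= -8.51 + 0.12 + 2.3
= -6.09
Since -6.09 < 0, the point is on the negative side.

0


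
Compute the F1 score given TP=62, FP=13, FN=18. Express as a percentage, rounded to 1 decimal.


Precision = TP / (TP + FP) = 62 / 75 = 0.8267
Recall = TP / (TP + FN) = 62 / 80 = 0.775
F1 = 2 * P * R / (P + R)
= 2 * 0.8267 * 0.775 / (0.8267 + 0.775)
= 1.2813 / 1.6017
= 0.8
As percentage: 80.0%

80.0


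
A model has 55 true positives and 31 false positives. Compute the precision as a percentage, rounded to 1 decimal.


Precision = TP / (TP + FP) * 100
= 55 / (55 + 31)
= 55 / 86
= 0.6395
= 64.0%

64.0


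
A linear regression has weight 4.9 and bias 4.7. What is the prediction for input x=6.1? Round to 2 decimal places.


y = 4.9 * 6.1 + (4.7)
= 29.89 + (4.7)
= 34.59

34.59


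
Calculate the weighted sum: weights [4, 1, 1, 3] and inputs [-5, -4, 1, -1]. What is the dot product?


Element-wise products:
4 * -5 = -20
1 * -4 = -4
1 * 1 = 1
3 * -1 = -3
Sum = -20 + -4 + 1 + -3
= -26

-26


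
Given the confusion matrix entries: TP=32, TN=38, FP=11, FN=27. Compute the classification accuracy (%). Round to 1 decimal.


Accuracy = (TP + TN) / (TP + TN + FP + FN) * 100
= (32 + 38) / (32 + 38 + 11 + 27)
= 70 / 108
= 0.6481
= 64.8%

64.8


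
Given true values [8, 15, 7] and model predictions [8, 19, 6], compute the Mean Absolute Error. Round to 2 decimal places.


Absolute errors: [0, 4, 1]
Sum of absolute errors = 5
MAE = 5 / 3 = 1.67

1.67


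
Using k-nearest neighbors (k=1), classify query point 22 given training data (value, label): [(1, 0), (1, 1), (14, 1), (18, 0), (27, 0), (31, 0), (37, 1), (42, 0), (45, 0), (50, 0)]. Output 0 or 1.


Distances from query 22:
Point 18 (class 0): distance = 4
K=1 nearest neighbors: classes = [0]
Votes for class 1: 0 / 1
Majority vote => class 0

0


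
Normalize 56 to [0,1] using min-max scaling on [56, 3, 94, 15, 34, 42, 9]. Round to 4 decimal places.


Min = 3, Max = 94
Range = 94 - 3 = 91
Scaled = (x - min) / (max - min)
= (56 - 3) / 91
= 53 / 91
= 0.5824

0.5824


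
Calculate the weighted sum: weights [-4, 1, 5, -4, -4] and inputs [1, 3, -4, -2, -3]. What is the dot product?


Element-wise products:
-4 * 1 = -4
1 * 3 = 3
5 * -4 = -20
-4 * -2 = 8
-4 * -3 = 12
Sum = -4 + 3 + -20 + 8 + 12
= -1

-1


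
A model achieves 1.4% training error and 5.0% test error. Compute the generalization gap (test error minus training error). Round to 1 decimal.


Generalization gap = test_error - train_error
= 5.0 - 1.4
= 3.6%
A moderate gap.

3.6
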